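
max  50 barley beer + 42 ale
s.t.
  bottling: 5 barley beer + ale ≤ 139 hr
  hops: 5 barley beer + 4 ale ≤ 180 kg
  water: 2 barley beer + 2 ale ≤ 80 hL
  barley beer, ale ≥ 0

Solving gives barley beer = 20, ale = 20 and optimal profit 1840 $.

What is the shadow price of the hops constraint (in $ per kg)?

8

At the optimum: bottling uses 120 of 139 (slack = 19); hops uses 180 of 180 (binding); water uses 80 of 80 (binding).
By complementary slackness, y = 0 for the non-binding constraint.
Dual feasibility on the basic columns requires 5·y_hops + 2·y_water = 50, 4·y_hops + 2·y_water = 42.
Solving: y_hops = 8, y_water = 5.
Shadow price of hops = 8.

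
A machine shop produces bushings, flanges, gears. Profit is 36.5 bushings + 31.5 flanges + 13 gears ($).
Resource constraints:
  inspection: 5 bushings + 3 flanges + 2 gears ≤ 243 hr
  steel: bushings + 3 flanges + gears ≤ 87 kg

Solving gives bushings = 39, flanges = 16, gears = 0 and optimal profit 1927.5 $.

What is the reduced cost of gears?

-4

At the optimum: inspection uses 243 of 243 (binding); steel uses 87 of 87 (binding).
Dual feasibility on the basic columns requires 5·y_inspection + 1·y_steel = 36.5, 3·y_inspection + 3·y_steel = 31.5.
Solving: y_inspection = 6.5, y_steel = 4.
Reduced cost of gears: c₃ − yᵀa₃ = 13 − (6.5·2 + 4·1) = 13 − 17 = -4.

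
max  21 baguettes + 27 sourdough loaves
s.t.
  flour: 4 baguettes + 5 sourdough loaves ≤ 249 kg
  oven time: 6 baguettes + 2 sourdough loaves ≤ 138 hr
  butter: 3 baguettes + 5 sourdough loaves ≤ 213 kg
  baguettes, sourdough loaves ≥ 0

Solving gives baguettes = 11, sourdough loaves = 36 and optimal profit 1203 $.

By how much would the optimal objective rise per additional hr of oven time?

1

Binding: oven time and butter. Non-binding: flour (25 unused).
Since flour is not tight, its dual is 0.
The binding rows give the dual system: 6·y_oven time + 3·y_butter = 21 and 2·y_oven time + 5·y_butter = 27.
This yields shadow prices y_oven time = 1, y_butter = 5.
Shadow price of oven time = 1.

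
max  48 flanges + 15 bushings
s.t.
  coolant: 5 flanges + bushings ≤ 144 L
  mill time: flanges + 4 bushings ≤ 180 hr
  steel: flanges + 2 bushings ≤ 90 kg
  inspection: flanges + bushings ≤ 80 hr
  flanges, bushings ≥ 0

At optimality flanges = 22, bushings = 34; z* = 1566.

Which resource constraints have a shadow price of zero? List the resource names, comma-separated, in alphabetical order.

coolant: 144/144 (binding)
mill time: 158/180 (slack 22)
steel: 90/90 (binding)
inspection: 56/80 (slack 24)
By complementary slackness, a constraint with positive slack has shadow price 0 → inspection, mill time.

inspection, mill time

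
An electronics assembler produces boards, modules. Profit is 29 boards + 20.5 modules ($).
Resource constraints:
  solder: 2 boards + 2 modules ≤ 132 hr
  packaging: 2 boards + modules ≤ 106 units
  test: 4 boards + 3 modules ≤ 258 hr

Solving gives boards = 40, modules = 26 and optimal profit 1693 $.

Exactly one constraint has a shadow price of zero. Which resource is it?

test

solder: 132/132 (binding)
packaging: 106/106 (binding)
test: 238/258 (slack 20)
By complementary slackness, a constraint with positive slack has shadow price 0 → test.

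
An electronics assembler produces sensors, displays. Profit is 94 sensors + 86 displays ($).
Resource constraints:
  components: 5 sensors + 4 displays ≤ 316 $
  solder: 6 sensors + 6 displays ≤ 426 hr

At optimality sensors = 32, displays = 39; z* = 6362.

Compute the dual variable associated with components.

8

At the optimum: components uses 316 of 316 (binding); solder uses 426 of 426 (binding).
Dual feasibility on the basic columns requires 5·y_components + 6·y_solder = 94, 4·y_components + 6·y_solder = 86.
Solving: y_components = 8, y_solder = 9.
Shadow price of components = 8.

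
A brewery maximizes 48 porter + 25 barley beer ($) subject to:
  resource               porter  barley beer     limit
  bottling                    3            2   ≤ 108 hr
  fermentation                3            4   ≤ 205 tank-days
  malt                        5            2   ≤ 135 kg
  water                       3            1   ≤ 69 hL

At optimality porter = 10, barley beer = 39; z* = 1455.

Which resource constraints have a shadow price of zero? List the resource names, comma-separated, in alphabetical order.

bottling: 108/108 (binding)
fermentation: 186/205 (slack 19)
malt: 128/135 (slack 7)
water: 69/69 (binding)
By complementary slackness, a constraint with positive slack has shadow price 0 → fermentation, malt.

fermentation, malt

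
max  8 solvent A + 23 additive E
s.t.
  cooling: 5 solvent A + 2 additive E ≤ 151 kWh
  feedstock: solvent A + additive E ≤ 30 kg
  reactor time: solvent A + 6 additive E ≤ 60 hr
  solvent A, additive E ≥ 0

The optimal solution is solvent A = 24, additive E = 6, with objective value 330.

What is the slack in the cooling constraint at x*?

cooling used = 5·24 + 2·6 = 132; slack = 151 − 132 = 19.

19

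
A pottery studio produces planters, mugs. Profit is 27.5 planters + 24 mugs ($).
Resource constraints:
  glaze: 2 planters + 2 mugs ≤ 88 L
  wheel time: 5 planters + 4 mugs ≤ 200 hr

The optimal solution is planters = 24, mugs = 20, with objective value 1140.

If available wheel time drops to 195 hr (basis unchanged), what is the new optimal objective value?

At the optimum: glaze uses 88 of 88 (binding); wheel time uses 200 of 200 (binding).
The binding rows give the dual system: 2·y_glaze + 5·y_wheel time = 27.5 and 2·y_glaze + 4·y_wheel time = 24.
This yields shadow prices y_glaze = 5, y_wheel time = 3.5.
Δz = y_wheel time·Δb = 3.5 × (-5) = -17.5, so new z* = 1140 − 17.5 = 1122.5.

1122.5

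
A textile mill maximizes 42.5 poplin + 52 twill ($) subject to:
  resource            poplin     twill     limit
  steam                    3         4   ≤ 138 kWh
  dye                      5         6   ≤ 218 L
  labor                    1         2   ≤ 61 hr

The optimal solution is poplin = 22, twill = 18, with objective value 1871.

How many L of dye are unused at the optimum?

0

dye used = 5·22 + 6·18 = 218; slack = 218 − 218 = 0.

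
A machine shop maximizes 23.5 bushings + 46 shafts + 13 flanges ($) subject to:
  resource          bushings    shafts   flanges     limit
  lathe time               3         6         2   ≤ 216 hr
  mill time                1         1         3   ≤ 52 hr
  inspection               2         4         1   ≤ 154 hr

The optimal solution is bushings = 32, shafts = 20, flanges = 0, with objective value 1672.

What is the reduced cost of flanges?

-5

Check each constraint at x*: lathe time 216/216 (tight); mill time 52/52 (tight); inspection 144/154 (slack 10).
Since inspection is not tight, its dual is 0.
The binding rows give the dual system: 3·y_lathe time + 1·y_mill time = 23.5 and 6·y_lathe time + 1·y_mill time = 46.
→ y_lathe time = 7.5 and y_mill time = 1.
Reduced cost of flanges: c₃ − yᵀa₃ = 13 − (7.5·2 + 1·3) = 13 − 18 = -5.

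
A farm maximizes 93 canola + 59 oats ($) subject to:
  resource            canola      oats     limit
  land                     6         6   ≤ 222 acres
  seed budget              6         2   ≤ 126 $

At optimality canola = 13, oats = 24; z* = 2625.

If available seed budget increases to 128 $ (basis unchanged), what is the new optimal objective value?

Both land and seed budget are binding at x*.
The binding rows give the dual system: 6·y_land + 6·y_seed budget = 93 and 6·y_land + 2·y_seed budget = 59.
This yields shadow prices y_land = 7, y_seed budget = 8.5.
Δz = y_seed budget·Δb = 8.5 × (2) = 17, so new z* = 2625 + 17 = 2642.

2642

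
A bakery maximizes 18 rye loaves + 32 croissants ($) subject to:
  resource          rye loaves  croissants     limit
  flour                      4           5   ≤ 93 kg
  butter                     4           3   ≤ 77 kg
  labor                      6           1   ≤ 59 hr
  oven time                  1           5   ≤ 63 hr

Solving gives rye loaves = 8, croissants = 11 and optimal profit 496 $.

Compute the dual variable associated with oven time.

6

Check each constraint at x*: flour 87/93 (slack 6); butter 65/77 (slack 12); labor 59/59 (tight); oven time 63/63 (tight).
Since flour, butter are not tight, their duals are 0.
From A_Bᵀ y = c: 6·y_labor + 1·y_oven time = 18; 1·y_labor + 5·y_oven time = 32.
Solving: y_labor = 2, y_oven time = 6.
Shadow price of oven time = 6.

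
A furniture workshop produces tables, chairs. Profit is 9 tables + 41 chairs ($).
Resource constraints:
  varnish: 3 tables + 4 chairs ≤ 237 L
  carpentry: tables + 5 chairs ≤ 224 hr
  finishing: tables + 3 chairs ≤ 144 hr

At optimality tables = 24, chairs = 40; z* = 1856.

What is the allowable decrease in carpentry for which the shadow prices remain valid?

Binding constraints: carpentry, finishing. The basis is B = [[1,5],[1,3]] with det -2.
Per unit decrease in carpentry, x* moves by d = (1.5, -0.5).
The basis stays optimal until varnish becomes binding; allowable decrease = 2 hr.

2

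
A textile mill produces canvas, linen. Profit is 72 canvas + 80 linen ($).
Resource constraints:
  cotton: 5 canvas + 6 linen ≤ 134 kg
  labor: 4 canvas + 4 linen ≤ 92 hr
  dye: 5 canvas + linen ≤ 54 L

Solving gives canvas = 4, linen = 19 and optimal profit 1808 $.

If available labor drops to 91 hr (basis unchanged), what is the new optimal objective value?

At the optimum: cotton uses 134 of 134 (binding); labor uses 92 of 92 (binding); dye uses 39 of 54 (slack = 15).
Slack constraints have shadow price 0 (complementary slackness).
Dual feasibility on the basic columns requires 5·y_cotton + 4·y_labor = 72, 6·y_cotton + 4·y_labor = 80.
Solving: y_cotton = 8, y_labor = 8.
Δz = y_labor·Δb = 8 × (-1) = -8, so new z* = 1808 − 8 = 1800.

1800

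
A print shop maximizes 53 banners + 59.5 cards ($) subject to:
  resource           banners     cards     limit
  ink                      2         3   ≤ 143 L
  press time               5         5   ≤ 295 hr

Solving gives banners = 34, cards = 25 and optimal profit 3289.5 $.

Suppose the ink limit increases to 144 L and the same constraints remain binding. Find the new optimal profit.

3296

Check each constraint at x*: ink 143/143 (tight); press time 295/295 (tight).
From A_Bᵀ y = c: 2·y_ink + 5·y_press time = 53; 3·y_ink + 5·y_press time = 59.5.
Solving: y_ink = 6.5, y_press time = 8.
Δz = y_ink·Δb = 6.5 × (1) = 6.5, so new z* = 3289.5 + 6.5 = 3296.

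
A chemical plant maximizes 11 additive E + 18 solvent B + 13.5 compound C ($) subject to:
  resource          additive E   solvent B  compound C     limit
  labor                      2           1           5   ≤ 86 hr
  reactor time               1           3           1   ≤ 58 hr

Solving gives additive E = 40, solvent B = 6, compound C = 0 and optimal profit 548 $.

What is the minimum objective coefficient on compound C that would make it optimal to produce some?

Check each constraint at x*: labor 86/86 (tight); reactor time 58/58 (tight).
The binding rows give the dual system: 2·y_labor + 1·y_reactor time = 11 and 1·y_labor + 3·y_reactor time = 18.
Solving: y_labor = 3, y_reactor time = 5.
compound C enters the basis when its profit ≥ yᵀa₃ = 3·5 + 5·1 = 20.

20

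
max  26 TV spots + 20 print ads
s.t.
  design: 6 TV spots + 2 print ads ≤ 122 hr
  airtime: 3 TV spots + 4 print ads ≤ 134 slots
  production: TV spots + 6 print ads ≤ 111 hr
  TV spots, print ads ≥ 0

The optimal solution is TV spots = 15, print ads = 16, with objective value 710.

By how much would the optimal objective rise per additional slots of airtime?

0

Binding: design and production. Non-binding: airtime (25 unused).
By complementary slackness, y = 0 for the non-binding constraint.
Dual feasibility on the basic columns requires 6·y_design + 1·y_production = 26, 2·y_design + 6·y_production = 20.
→ y_design = 4 and y_production = 2.
Shadow price of airtime = 0.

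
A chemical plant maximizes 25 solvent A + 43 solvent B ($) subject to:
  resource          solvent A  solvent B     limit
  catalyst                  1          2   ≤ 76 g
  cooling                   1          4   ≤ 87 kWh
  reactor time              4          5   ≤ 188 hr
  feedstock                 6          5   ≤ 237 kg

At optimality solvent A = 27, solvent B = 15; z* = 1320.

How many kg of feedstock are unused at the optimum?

0

feedstock used = 6·27 + 5·15 = 237; slack = 237 − 237 = 0.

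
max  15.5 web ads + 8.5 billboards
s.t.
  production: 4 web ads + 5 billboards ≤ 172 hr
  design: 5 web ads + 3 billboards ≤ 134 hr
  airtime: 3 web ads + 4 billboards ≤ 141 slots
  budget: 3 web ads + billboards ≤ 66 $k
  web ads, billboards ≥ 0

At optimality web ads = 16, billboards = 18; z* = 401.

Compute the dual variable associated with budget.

Binding: design and budget. Non-binding: production (18 unused), airtime (21 unused).
By complementary slackness, y = 0 for the non-binding constraints.
Dual feasibility on the basic columns requires 5·y_design + 3·y_budget = 15.5, 3·y_design + 1·y_budget = 8.5.
This yields shadow prices y_design = 2.5, y_budget = 1.
Shadow price of budget = 1.

1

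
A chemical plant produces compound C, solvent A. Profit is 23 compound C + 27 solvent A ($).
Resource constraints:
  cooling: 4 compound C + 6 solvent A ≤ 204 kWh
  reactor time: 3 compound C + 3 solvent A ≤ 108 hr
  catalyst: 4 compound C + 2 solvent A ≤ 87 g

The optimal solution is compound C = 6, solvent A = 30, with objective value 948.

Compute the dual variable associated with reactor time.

Check each constraint at x*: cooling 204/204 (tight); reactor time 108/108 (tight); catalyst 84/87 (slack 3).
Slack constraints have shadow price 0 (complementary slackness).
From A_Bᵀ y = c: 4·y_cooling + 3·y_reactor time = 23; 6·y_cooling + 3·y_reactor time = 27.
Solving: y_cooling = 2, y_reactor time = 5.
Shadow price of reactor time = 5.

5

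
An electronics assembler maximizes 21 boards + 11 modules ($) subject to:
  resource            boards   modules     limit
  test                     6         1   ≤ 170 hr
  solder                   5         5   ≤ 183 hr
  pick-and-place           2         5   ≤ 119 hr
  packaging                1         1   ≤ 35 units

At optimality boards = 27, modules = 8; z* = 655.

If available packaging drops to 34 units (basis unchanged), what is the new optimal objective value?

Binding: test and packaging. Non-binding: solder (8 unused), pick-and-place (25 unused).
By complementary slackness, y = 0 for the non-binding constraints.
Dual feasibility on the basic columns requires 6·y_test + 1·y_packaging = 21, 1·y_test + 1·y_packaging = 11.
Solving: y_test = 2, y_packaging = 9.
Δz = y_packaging·Δb = 9 × (-1) = -9, so new z* = 655 − 9 = 646.

646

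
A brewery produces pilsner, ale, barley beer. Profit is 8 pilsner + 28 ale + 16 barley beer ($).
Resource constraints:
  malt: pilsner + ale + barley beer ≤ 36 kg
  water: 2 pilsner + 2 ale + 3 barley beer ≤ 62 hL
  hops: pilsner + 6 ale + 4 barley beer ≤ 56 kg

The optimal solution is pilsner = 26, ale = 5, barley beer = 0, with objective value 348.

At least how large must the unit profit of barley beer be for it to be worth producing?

22

At the optimum: malt uses 31 of 36 (slack = 5); water uses 62 of 62 (binding); hops uses 56 of 56 (binding).
Since malt is not tight, its dual is 0.
From A_Bᵀ y = c: 2·y_water + 1·y_hops = 8; 2·y_water + 6·y_hops = 28.
Solving: y_water = 2, y_hops = 4.
barley beer enters the basis when its profit ≥ yᵀa₃ = 2·3 + 4·4 = 22.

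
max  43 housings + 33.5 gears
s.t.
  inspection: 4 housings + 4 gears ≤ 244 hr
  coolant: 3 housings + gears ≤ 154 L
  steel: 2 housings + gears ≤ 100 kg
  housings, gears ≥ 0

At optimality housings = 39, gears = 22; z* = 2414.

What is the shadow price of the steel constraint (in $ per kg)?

9.5

Binding: inspection and steel. Non-binding: coolant (15 unused).
Since coolant is not tight, its dual is 0.
From A_Bᵀ y = c: 4·y_inspection + 2·y_steel = 43; 4·y_inspection + 1·y_steel = 33.5.
This yields shadow prices y_inspection = 6, y_steel = 9.5.
Shadow price of steel = 9.5.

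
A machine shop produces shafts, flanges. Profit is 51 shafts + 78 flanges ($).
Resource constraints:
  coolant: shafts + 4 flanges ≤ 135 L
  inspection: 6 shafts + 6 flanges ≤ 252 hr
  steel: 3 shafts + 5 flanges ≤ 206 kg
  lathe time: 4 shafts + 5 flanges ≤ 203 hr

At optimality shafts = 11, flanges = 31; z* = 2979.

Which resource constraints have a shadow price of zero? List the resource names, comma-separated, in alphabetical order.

coolant: 135/135 (binding)
inspection: 252/252 (binding)
steel: 188/206 (slack 18)
lathe time: 199/203 (slack 4)
By complementary slackness, a constraint with positive slack has shadow price 0 → lathe time, steel.

lathe time, steel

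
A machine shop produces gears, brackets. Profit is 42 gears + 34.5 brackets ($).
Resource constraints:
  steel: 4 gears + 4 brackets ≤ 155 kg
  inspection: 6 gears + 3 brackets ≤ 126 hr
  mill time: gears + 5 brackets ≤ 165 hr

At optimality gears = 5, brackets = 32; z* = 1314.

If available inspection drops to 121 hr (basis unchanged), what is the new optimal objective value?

Check each constraint at x*: steel 148/155 (slack 7); inspection 126/126 (tight); mill time 165/165 (tight).
Since steel is not tight, its dual is 0.
Dual feasibility on the basic columns requires 6·y_inspection + 1·y_mill time = 42, 3·y_inspection + 5·y_mill time = 34.5.
This yields shadow prices y_inspection = 6.5, y_mill time = 3.
Δz = y_inspection·Δb = 6.5 × (-5) = -32.5, so new z* = 1314 − 32.5 = 1281.5.

1281.5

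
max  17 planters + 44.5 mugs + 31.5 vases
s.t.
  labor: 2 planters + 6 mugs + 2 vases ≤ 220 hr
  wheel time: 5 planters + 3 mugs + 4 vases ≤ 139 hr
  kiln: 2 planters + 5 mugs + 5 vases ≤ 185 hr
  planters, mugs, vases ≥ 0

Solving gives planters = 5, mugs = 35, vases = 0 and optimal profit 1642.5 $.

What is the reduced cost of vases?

At the optimum: labor uses 220 of 220 (binding); wheel time uses 130 of 139 (slack = 9); kiln uses 185 of 185 (binding).
By complementary slackness, y = 0 for the non-binding constraint.
The binding rows give the dual system: 2·y_labor + 2·y_kiln = 17 and 6·y_labor + 5·y_kiln = 44.5.
This yields shadow prices y_labor = 2, y_kiln = 6.5.
Reduced cost of vases: c₃ − yᵀa₃ = 31.5 − (2·2 + 6.5·5) = 31.5 − 36.5 = -5.

-5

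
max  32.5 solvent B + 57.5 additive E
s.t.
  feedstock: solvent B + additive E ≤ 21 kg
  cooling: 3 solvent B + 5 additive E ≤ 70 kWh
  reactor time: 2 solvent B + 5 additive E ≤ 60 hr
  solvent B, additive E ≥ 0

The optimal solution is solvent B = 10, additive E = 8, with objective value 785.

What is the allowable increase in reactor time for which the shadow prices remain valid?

10

Binding constraints: cooling, reactor time. The basis is B = [[3,5],[2,5]] with det 5.
Per unit increase in reactor time, x* moves by d = (-1, 0.6).
The basis stays optimal until solvent B reaches 0; allowable increase = 10 hr.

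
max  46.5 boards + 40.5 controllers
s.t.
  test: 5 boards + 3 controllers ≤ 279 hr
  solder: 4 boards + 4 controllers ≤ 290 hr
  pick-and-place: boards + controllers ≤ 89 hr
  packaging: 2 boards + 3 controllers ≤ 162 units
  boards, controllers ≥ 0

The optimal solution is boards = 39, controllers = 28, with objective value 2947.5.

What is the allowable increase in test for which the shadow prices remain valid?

49.5

Binding constraints: test, packaging. The basis is B = [[5,3],[2,3]] with det 9.
Per unit increase in test, x* moves by d = (0.3333, -0.2222).
The basis stays optimal until solder becomes binding; allowable increase = 49.5 hr.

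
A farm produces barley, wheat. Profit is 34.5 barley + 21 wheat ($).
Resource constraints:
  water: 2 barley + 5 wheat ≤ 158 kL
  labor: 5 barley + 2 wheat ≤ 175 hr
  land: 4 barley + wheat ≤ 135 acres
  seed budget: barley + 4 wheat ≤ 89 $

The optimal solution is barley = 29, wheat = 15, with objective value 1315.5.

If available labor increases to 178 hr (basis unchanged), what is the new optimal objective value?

1335

Binding: labor and seed budget. Non-binding: water (25 unused), land (4 unused).
By complementary slackness, y = 0 for the non-binding constraints.
The binding rows give the dual system: 5·y_labor + 1·y_seed budget = 34.5 and 2·y_labor + 4·y_seed budget = 21.
→ y_labor = 6.5 and y_seed budget = 2.
Δz = y_labor·Δb = 6.5 × (3) = 19.5, so new z* = 1315.5 + 19.5 = 1335.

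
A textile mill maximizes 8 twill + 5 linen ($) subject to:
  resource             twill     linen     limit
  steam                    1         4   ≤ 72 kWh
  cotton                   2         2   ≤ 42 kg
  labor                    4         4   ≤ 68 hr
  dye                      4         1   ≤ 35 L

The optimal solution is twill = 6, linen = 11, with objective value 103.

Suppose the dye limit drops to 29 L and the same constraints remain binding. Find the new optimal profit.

At the optimum: steam uses 50 of 72 (slack = 22); cotton uses 34 of 42 (slack = 8); labor uses 68 of 68 (binding); dye uses 35 of 35 (binding).
By complementary slackness, y = 0 for the non-binding constraints.
The binding rows give the dual system: 4·y_labor + 4·y_dye = 8 and 4·y_labor + 1·y_dye = 5.
→ y_labor = 1 and y_dye = 1.
Δz = y_dye·Δb = 1 × (-6) = -6, so new z* = 103 − 6 = 97.

97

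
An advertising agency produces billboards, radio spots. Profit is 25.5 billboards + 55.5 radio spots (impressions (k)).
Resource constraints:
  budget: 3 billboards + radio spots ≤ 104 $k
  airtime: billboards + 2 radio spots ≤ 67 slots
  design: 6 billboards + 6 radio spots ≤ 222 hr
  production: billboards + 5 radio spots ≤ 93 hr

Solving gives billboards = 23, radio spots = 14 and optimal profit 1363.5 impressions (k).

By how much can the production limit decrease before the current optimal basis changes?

42

Binding constraints: design, production. The basis is B = [[6,6],[1,5]] with det 24.
Per unit decrease in production, x* moves by d = (0.25, -0.25).
The basis stays optimal until budget becomes binding; allowable decrease = 42 hr.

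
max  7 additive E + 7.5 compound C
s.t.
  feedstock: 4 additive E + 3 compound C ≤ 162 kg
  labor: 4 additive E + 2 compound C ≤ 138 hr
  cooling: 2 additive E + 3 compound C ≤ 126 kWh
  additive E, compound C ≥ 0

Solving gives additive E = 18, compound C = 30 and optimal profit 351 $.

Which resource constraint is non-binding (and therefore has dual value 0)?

feedstock: 162/162 (binding)
labor: 132/138 (slack 6)
cooling: 126/126 (binding)
By complementary slackness, a constraint with positive slack has shadow price 0 → labor.

labor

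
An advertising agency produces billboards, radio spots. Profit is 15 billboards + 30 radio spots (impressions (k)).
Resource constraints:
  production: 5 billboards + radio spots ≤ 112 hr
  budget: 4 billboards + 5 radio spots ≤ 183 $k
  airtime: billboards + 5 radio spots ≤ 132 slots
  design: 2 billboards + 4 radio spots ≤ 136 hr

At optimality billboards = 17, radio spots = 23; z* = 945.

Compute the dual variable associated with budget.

Binding: budget and airtime. Non-binding: production (4 unused), design (10 unused).
Slack constraints have shadow price 0 (complementary slackness).
Dual feasibility on the basic columns requires 4·y_budget + 1·y_airtime = 15, 5·y_budget + 5·y_airtime = 30.
→ y_budget = 3 and y_airtime = 3.
Shadow price of budget = 3.

3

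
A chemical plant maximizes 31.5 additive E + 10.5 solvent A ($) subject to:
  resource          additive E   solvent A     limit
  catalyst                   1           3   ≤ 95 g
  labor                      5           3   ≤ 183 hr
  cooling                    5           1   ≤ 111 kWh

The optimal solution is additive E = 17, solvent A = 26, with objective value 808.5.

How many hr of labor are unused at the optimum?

labor used = 5·17 + 3·26 = 163; slack = 183 − 163 = 20.

20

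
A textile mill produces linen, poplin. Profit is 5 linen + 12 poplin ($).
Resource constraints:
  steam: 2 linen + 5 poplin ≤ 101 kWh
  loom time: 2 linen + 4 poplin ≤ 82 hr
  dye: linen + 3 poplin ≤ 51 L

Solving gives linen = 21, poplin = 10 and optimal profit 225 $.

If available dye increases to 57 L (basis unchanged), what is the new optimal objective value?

237

At the optimum: steam uses 92 of 101 (slack = 9); loom time uses 82 of 82 (binding); dye uses 51 of 51 (binding).
Since steam is not tight, its dual is 0.
The binding rows give the dual system: 2·y_loom time + 1·y_dye = 5 and 4·y_loom time + 3·y_dye = 12.
This yields shadow prices y_loom time = 1.5, y_dye = 2.
Δz = y_dye·Δb = 2 × (6) = 12, so new z* = 225 + 12 = 237.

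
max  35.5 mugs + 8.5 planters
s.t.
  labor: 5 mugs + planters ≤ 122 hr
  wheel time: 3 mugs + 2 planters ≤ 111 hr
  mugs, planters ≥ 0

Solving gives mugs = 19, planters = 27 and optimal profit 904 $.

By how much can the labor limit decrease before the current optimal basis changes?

66.5

Binding constraints: labor, wheel time. The basis is B = [[5,1],[3,2]] with det 7.
Per unit decrease in labor, x* moves by d = (-0.2857, 0.4286).
The basis stays optimal until mugs reaches 0; allowable decrease = 66.5 hr.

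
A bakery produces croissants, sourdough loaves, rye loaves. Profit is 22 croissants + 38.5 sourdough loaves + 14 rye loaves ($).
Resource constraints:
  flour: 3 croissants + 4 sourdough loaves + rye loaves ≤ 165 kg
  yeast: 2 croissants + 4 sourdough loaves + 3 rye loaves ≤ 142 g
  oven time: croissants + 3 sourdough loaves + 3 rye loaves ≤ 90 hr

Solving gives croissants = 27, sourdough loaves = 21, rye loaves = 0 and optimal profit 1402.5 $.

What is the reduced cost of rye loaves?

Binding: flour and oven time. Non-binding: yeast (4 unused).
By complementary slackness, y = 0 for the non-binding constraint.
Dual feasibility on the basic columns requires 3·y_flour + 1·y_oven time = 22, 4·y_flour + 3·y_oven time = 38.5.
This yields shadow prices y_flour = 5.5, y_oven time = 5.5.
Reduced cost of rye loaves: c₃ − yᵀa₃ = 14 − (5.5·1 + 5.5·3) = 14 − 22 = -8.

-8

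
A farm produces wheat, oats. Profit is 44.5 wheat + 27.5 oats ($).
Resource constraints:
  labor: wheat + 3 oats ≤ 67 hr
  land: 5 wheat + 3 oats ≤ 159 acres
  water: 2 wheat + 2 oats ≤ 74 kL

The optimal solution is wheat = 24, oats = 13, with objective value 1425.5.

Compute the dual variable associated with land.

8.5

Check each constraint at x*: labor 63/67 (slack 4); land 159/159 (tight); water 74/74 (tight).
Slack constraints have shadow price 0 (complementary slackness).
Dual feasibility on the basic columns requires 5·y_land + 2·y_water = 44.5, 3·y_land + 2·y_water = 27.5.
→ y_land = 8.5 and y_water = 1.
Shadow price of land = 8.5.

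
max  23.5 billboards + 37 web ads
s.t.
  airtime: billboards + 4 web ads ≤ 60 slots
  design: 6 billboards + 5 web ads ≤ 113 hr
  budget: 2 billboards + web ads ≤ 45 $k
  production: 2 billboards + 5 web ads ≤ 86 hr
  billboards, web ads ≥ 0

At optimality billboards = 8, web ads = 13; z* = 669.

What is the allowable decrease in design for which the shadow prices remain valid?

38

Binding constraints: airtime, design. The basis is B = [[1,4],[6,5]] with det -19.
Per unit decrease in design, x* moves by d = (-0.2105, 0.0526).
The basis stays optimal until billboards reaches 0; allowable decrease = 38 hr.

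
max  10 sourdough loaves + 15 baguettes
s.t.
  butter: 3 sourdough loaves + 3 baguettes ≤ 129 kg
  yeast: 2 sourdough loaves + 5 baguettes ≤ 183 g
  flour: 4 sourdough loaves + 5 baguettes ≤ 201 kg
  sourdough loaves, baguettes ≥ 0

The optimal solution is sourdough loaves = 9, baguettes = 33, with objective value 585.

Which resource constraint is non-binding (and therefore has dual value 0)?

butter

butter: 126/129 (slack 3)
yeast: 183/183 (binding)
flour: 201/201 (binding)
By complementary slackness, a constraint with positive slack has shadow price 0 → butter.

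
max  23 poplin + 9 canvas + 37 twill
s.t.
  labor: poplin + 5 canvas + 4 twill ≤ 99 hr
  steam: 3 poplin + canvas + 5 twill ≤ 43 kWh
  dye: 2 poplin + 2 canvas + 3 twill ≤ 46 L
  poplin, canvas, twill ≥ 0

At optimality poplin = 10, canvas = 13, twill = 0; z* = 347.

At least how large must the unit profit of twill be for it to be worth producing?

Check each constraint at x*: labor 75/99 (slack 24); steam 43/43 (tight); dye 46/46 (tight).
Slack constraints have shadow price 0 (complementary slackness).
From A_Bᵀ y = c: 3·y_steam + 2·y_dye = 23; 1·y_steam + 2·y_dye = 9.
This yields shadow prices y_steam = 7, y_dye = 1.
twill enters the basis when its profit ≥ yᵀa₃ = 7·5 + 1·3 = 38.

38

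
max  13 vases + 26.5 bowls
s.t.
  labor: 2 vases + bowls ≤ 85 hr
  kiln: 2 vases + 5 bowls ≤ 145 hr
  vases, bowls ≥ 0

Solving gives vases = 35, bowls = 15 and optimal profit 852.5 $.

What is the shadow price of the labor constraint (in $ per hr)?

1.5

At the optimum: labor uses 85 of 85 (binding); kiln uses 145 of 145 (binding).
The binding rows give the dual system: 2·y_labor + 2·y_kiln = 13 and 1·y_labor + 5·y_kiln = 26.5.
→ y_labor = 1.5 and y_kiln = 5.
Shadow price of labor = 1.5.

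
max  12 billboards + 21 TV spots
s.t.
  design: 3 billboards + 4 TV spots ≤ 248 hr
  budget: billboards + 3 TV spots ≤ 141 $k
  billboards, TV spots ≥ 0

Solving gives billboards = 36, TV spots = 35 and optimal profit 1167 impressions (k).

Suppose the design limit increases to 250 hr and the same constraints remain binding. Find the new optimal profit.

At the optimum: design uses 248 of 248 (binding); budget uses 141 of 141 (binding).
The binding rows give the dual system: 3·y_design + 1·y_budget = 12 and 4·y_design + 3·y_budget = 21.
Solving: y_design = 3, y_budget = 3.
Δz = y_design·Δb = 3 × (2) = 6, so new z* = 1167 + 6 = 1173.

1173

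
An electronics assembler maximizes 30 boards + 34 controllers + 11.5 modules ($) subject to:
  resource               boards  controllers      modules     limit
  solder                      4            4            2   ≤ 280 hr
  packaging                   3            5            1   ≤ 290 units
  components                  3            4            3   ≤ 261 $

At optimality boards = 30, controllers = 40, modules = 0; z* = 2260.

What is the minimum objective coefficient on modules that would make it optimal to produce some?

Binding: solder and packaging. Non-binding: components (11 unused).
By complementary slackness, y = 0 for the non-binding constraint.
The binding rows give the dual system: 4·y_solder + 3·y_packaging = 30 and 4·y_solder + 5·y_packaging = 34.
Solving: y_solder = 6, y_packaging = 2.
modules enters the basis when its profit ≥ yᵀa₃ = 6·2 + 2·1 = 14.

14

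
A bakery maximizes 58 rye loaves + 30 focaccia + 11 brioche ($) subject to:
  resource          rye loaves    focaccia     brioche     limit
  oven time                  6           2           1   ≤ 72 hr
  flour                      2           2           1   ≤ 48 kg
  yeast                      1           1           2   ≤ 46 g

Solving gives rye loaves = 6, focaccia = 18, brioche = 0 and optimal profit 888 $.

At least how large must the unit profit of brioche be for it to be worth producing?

15

Check each constraint at x*: oven time 72/72 (tight); flour 48/48 (tight); yeast 24/46 (slack 22).
By complementary slackness, y = 0 for the non-binding constraint.
The binding rows give the dual system: 6·y_oven time + 2·y_flour = 58 and 2·y_oven time + 2·y_flour = 30.
This yields shadow prices y_oven time = 7, y_flour = 8.
brioche enters the basis when its profit ≥ yᵀa₃ = 7·1 + 8·1 = 15.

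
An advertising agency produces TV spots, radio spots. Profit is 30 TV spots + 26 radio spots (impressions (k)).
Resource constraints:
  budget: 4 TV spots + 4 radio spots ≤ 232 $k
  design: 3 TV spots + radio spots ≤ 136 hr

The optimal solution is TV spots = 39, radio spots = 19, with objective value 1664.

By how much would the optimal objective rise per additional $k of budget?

At the optimum: budget uses 232 of 232 (binding); design uses 136 of 136 (binding).
Dual feasibility on the basic columns requires 4·y_budget + 3·y_design = 30, 4·y_budget + 1·y_design = 26.
This yields shadow prices y_budget = 6, y_design = 2.
Shadow price of budget = 6.

6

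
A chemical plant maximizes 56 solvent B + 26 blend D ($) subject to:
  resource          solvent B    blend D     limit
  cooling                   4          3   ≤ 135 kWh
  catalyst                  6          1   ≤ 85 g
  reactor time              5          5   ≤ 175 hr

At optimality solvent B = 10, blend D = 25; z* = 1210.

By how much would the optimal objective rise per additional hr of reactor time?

4

Check each constraint at x*: cooling 115/135 (slack 20); catalyst 85/85 (tight); reactor time 175/175 (tight).
Slack constraints have shadow price 0 (complementary slackness).
From A_Bᵀ y = c: 6·y_catalyst + 5·y_reactor time = 56; 1·y_catalyst + 5·y_reactor time = 26.
→ y_catalyst = 6 and y_reactor time = 4.
Shadow price of reactor time = 4.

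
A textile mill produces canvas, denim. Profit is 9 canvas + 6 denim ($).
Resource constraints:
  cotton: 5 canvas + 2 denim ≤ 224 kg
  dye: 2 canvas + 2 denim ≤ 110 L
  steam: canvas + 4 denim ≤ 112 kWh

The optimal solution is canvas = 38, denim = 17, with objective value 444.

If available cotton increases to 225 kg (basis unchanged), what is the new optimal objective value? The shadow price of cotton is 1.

Δb = 1, so new z* = 444 + (1)·(1) = 444 + 1 = 445.

445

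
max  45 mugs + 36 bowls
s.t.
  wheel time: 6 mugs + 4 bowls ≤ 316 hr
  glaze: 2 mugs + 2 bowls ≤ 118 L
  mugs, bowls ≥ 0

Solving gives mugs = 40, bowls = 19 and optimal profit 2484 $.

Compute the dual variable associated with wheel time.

At the optimum: wheel time uses 316 of 316 (binding); glaze uses 118 of 118 (binding).
The binding rows give the dual system: 6·y_wheel time + 2·y_glaze = 45 and 4·y_wheel time + 2·y_glaze = 36.
Solving: y_wheel time = 4.5, y_glaze = 9.
Shadow price of wheel time = 4.5.

4.5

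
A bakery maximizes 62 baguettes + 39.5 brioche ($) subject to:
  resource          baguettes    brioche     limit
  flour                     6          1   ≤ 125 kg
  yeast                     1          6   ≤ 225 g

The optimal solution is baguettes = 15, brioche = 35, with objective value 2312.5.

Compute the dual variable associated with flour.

At the optimum: flour uses 125 of 125 (binding); yeast uses 225 of 225 (binding).
The binding rows give the dual system: 6·y_flour + 1·y_yeast = 62 and 1·y_flour + 6·y_yeast = 39.5.
Solving: y_flour = 9.5, y_yeast = 5.
Shadow price of flour = 9.5.

9.5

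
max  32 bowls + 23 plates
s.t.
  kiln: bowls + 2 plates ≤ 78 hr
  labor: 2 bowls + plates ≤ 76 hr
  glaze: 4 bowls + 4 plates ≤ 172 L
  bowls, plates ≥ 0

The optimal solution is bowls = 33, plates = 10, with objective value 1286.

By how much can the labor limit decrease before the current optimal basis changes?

25

Binding constraints: labor, glaze. The basis is B = [[2,1],[4,4]] with det 4.
Per unit decrease in labor, x* moves by d = (-1, 1).
The basis stays optimal until kiln becomes binding; allowable decrease = 25 hr.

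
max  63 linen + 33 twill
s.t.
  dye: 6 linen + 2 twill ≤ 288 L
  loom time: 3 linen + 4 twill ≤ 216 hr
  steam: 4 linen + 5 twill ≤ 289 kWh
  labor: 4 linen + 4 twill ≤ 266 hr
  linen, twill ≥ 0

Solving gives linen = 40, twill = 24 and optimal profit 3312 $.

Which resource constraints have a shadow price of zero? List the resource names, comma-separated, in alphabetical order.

dye: 288/288 (binding)
loom time: 216/216 (binding)
steam: 280/289 (slack 9)
labor: 256/266 (slack 10)
By complementary slackness, a constraint with positive slack has shadow price 0 → labor, steam.

labor, steam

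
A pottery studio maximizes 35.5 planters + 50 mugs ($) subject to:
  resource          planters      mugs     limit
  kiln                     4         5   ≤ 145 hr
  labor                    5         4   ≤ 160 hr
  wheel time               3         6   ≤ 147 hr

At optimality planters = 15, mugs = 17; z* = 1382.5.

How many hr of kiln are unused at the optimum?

kiln used = 4·15 + 5·17 = 145; slack = 145 − 145 = 0.

0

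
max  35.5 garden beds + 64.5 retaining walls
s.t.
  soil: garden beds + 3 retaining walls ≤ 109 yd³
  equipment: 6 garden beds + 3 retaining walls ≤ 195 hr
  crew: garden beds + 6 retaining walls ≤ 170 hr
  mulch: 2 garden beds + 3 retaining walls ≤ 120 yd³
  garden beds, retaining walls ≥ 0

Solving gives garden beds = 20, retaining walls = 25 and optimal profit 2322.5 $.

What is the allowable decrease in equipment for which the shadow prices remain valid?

Binding constraints: equipment, crew. The basis is B = [[6,3],[1,6]] with det 33.
Per unit decrease in equipment, x* moves by d = (-0.1818, 0.0303).
The basis stays optimal until garden beds reaches 0; allowable decrease = 110 hr.

110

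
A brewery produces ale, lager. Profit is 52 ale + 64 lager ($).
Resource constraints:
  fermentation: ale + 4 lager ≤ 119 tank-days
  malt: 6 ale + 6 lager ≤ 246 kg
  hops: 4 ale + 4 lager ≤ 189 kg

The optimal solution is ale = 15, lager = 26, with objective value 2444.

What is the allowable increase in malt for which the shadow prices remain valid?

Binding constraints: fermentation, malt. The basis is B = [[1,4],[6,6]] with det -18.
Per unit increase in malt, x* moves by d = (0.2222, -0.0556).
The basis stays optimal until hops becomes binding; allowable increase = 37.5 kg.

37.5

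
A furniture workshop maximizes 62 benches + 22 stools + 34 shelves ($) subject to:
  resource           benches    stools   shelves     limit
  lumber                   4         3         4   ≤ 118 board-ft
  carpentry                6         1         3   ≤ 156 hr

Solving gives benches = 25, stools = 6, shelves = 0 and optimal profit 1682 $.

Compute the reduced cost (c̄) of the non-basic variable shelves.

-7

Check each constraint at x*: lumber 118/118 (tight); carpentry 156/156 (tight).
From A_Bᵀ y = c: 4·y_lumber + 6·y_carpentry = 62; 3·y_lumber + 1·y_carpentry = 22.
This yields shadow prices y_lumber = 5, y_carpentry = 7.
Reduced cost of shelves: c₃ − yᵀa₃ = 34 − (5·4 + 7·3) = 34 − 41 = -7.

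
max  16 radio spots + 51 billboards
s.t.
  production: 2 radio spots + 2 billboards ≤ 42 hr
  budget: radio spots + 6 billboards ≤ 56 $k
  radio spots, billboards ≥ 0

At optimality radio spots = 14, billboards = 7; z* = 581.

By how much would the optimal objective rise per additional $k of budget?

Both production and budget are binding at x*.
From A_Bᵀ y = c: 2·y_production + 1·y_budget = 16; 2·y_production + 6·y_budget = 51.
→ y_production = 4.5 and y_budget = 7.
Shadow price of budget = 7.

7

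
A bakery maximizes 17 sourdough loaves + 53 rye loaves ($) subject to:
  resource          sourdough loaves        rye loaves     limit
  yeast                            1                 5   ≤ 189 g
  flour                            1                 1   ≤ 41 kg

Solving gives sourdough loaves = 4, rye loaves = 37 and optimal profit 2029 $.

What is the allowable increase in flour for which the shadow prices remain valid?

Binding constraints: yeast, flour. The basis is B = [[1,5],[1,1]] with det -4.
Per unit increase in flour, x* moves by d = (1.25, -0.25).
The basis stays optimal until rye loaves reaches 0; allowable increase = 148 kg.

148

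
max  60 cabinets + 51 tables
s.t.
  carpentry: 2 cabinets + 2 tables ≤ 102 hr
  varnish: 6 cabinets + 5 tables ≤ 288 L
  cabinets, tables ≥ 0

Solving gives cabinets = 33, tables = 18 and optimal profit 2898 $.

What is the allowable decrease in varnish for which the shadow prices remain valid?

33

Binding constraints: carpentry, varnish. The basis is B = [[2,2],[6,5]] with det -2.
Per unit decrease in varnish, x* moves by d = (-1, 1).
The basis stays optimal until cabinets reaches 0; allowable decrease = 33 L.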